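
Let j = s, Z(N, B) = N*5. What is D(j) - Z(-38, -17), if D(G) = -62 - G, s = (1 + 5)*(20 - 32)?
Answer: 200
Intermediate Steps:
Z(N, B) = 5*N
s = -72 (s = 6*(-12) = -72)
j = -72
D(j) - Z(-38, -17) = (-62 - 1*(-72)) - 5*(-38) = (-62 + 72) - 1*(-190) = 10 + 190 = 200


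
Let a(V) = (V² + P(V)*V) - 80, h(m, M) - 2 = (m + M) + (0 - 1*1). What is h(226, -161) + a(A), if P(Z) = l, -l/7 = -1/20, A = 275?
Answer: 302829/4 ≈ 75707.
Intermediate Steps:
l = 7/20 (l = -(-7)/20 = -7*(-1/20) = 7/20 ≈ 0.35000)
P(Z) = 7/20
h(m, M) = 1 + M + m (h(m, M) = 2 + ((m + M) + (0 - 1*1)) = 2 + ((M + m) + (0 - 1)) = 2 + ((M + m) - 1) = 2 + (-1 + M + m) = 1 + M + m)
a(V) = -80 + V² + 7*V/20 (a(V) = (V² + 7*V/20) - 80 = -80 + V² + 7*V/20)
h(226, -161) + a(A) = (1 - 161 + 226) + (-80 + 275² + (7/20)*275) = 66 + (-80 + 75625 + 385/4) = 66 + 302565/4 = 302829/4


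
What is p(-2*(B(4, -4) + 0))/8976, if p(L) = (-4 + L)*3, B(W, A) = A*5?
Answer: 9/748 ≈ 0.012032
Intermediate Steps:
B(W, A) = 5*A
p(L) = -12 + 3*L
p(-2*(B(4, -4) + 0))/8976 = (-12 + 3*(-2*(5*(-4) + 0)))/8976 = (-12 + 3*(-2*(-20 + 0)))*(1/8976) = (-12 + 3*(-2*(-20)))*(1/8976) = (-12 + 3*40)*(1/8976) = (-12 + 120)*(1/8976) = 108*(1/8976) = 9/748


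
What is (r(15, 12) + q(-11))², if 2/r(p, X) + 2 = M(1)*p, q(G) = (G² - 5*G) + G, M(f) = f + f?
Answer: 5340721/196 ≈ 27249.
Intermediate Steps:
M(f) = 2*f
q(G) = G² - 4*G
r(p, X) = 2/(-2 + 2*p) (r(p, X) = 2/(-2 + (2*1)*p) = 2/(-2 + 2*p))
(r(15, 12) + q(-11))² = (1/(-1 + 15) - 11*(-4 - 11))² = (1/14 - 11*(-15))² = (1/14 + 165)² = (2311/14)² = 5340721/196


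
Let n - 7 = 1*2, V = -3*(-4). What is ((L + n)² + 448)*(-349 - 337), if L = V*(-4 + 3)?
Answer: -313502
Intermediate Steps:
V = 12
n = 9 (n = 7 + 1*2 = 7 + 2 = 9)
L = -12 (L = 12*(-4 + 3) = 12*(-1) = -12)
((L + n)² + 448)*(-349 - 337) = ((-12 + 9)² + 448)*(-349 - 337) = ((-3)² + 448)*(-686) = (9 + 448)*(-686) = 457*(-686) = -313502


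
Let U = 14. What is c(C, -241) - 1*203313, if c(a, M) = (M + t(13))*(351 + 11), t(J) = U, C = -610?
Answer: -285487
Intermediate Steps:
t(J) = 14
c(a, M) = 5068 + 362*M (c(a, M) = (M + 14)*(351 + 11) = (14 + M)*362 = 5068 + 362*M)
c(C, -241) - 1*203313 = (5068 + 362*(-241)) - 1*203313 = (5068 - 87242) - 203313 = -82174 - 203313 = -285487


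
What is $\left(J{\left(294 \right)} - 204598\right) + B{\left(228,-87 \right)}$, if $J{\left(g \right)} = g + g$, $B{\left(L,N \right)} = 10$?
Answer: $-204000$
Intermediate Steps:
$J{\left(g \right)} = 2 g$
$\left(J{\left(294 \right)} - 204598\right) + B{\left(228,-87 \right)} = \left(2 \cdot 294 - 204598\right) + 10 = \left(588 - 204598\right) + 10 = -204010 + 10 = -204000$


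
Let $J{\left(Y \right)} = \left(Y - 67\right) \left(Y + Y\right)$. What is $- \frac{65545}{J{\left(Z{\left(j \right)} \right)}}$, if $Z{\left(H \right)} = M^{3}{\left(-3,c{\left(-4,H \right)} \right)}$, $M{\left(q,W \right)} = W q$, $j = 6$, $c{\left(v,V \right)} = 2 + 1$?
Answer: $- \frac{65545}{1160568} \approx -0.056477$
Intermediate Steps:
$c{\left(v,V \right)} = 3$
$Z{\left(H \right)} = -729$ ($Z{\left(H \right)} = \left(3 \left(-3\right)\right)^{3} = \left(-9\right)^{3} = -729$)
$J{\left(Y \right)} = 2 Y \left(-67 + Y\right)$ ($J{\left(Y \right)} = \left(-67 + Y\right) 2 Y = 2 Y \left(-67 + Y\right)$)
$- \frac{65545}{J{\left(Z{\left(j \right)} \right)}} = - \frac{65545}{2 \left(-729\right) \left(-67 - 729\right)} = - \frac{65545}{2 \left(-729\right) \left(-796\right)} = - \frac{65545}{1160568}$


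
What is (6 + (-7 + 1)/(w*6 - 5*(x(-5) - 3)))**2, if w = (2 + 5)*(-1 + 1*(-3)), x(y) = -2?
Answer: 746496/20449 ≈ 36.505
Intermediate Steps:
w = -28 (w = 7*(-1 - 3) = 7*(-4) = -28)
(6 + (-7 + 1)/(w*6 - 5*(x(-5) - 3)))**2 = (6 + (-7 + 1)/(-28*6 - 5*(-2 - 3)))**2 = (6 - 6/(-168 - 5*(-5)))**2 = (6 - 6/(-168 + 25))**2 = (6 - 6/(-143))**2 = (6 - 6*(-1/143))**2 = (6 + 6/143)**2 = (864/143)**2 = 746496/20449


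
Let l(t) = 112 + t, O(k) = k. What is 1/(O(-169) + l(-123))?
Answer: -1/180 ≈ -0.0055556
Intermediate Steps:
1/(O(-169) + l(-123)) = 1/(-169 + (112 - 123)) = 1/(-169 - 11) = 1/(-180) = -1/180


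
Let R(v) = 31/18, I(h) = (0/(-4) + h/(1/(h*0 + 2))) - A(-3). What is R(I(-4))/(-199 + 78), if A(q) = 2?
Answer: -31/2178 ≈ -0.014233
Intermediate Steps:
I(h) = -2 + 2*h (I(h) = (0/(-4) + h/(1/(h*0 + 2))) - 1*2 = (0*(-1/4) + h/(1/(0 + 2))) - 2 = (0 + h/(1/2)) - 2 = (0 + h*2) - 2 = (0 + 2*h) - 2 = 2*h - 2 = -2 + 2*h)
R(v) = 31/18 (R(v) = 31*(1/18) = 31/18)
R(I(-4))/(-199 + 78) = 31/(18*(-199 + 78)) = (31/18)/(-121) = (31/18)*(-1/121) = -31/2178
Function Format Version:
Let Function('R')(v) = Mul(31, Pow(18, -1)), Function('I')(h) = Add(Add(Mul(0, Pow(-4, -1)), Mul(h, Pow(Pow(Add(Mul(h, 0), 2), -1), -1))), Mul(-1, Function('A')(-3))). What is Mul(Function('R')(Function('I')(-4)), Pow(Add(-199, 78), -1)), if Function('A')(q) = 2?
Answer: Rational(-31, 2178) ≈ -0.014233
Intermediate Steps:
Function('I')(h) = Add(-2, Mul(2, h)) (Function('I')(h) = Add(Add(Mul(0, Pow(-4, -1)), Mul(h, Pow(Pow(Add(Mul(h, 0), 2), -1), -1))), Mul(-1, 2)) = Add(Add(Mul(0, Rational(-1, 4)), Mul(h, Pow(Pow(Add(0, 2), -1), -1))), -2) = Add(Add(0, Mul(h, Pow(Pow(2, -1), -1))), -2) = Add(Add(0, Mul(h, Pow(Rational(1, 2), -1))), -2) = Add(Add(0, Mul(h, 2)), -2) = Add(Add(0, Mul(2, h)), -2) = Add(Mul(2, h), -2) = Add(-2, Mul(2, h)))
Function('R')(v) = Rational(31, 18) (Function('R')(v) = Mul(31, Rational(1, 18)) = Rational(31, 18))
Mul(Function('R')(Function('I')(-4)), Pow(Add(-199, 78), -1)) = Mul(Rational(31, 18), Pow(Add(-199, 78), -1)) = Mul(Rational(31, 18), Pow(-121, -1)) = Mul(Rational(31, 18), Rational(-1, 121)) = Rational(-31, 2178)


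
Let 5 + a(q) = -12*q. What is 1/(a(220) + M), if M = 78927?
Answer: 1/76282 ≈ 1.3109e-5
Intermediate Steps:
a(q) = -5 - 12*q
1/(a(220) + M) = 1/((-5 - 12*220) + 78927) = 1/((-5 - 2640) + 78927) = 1/(-2645 + 78927) = 1/76282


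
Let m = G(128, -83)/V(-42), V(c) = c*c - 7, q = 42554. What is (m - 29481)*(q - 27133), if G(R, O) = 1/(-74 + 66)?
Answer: -912890016211/2008 ≈ -4.5463e+8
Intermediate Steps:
G(R, O) = -⅛ (G(R, O) = 1/(-8) = -⅛)
V(c) = -7 + c² (V(c) = c² - 7 = -7 + c²)
m = -1/14056 (m = -1/(8*(-7 + (-42)²)) = -1/(8*(-7 + 1764)) = -⅛/1757 = -⅛*1/1757 = -1/14056 ≈ -7.1144e-5)
(m - 29481)*(q - 27133) = (-1/14056 - 29481)*(42554 - 27133) = -414384937/14056*15421 = -912890016211/2008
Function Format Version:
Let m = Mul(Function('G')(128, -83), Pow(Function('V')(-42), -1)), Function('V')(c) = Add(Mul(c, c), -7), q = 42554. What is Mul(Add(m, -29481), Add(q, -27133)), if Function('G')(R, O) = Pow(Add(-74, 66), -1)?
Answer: Rational(-912890016211, 2008) ≈ -4.5463e+8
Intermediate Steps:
Function('G')(R, O) = Rational(-1, 8) (Function('G')(R, O) = Pow(-8, -1) = Rational(-1, 8))
Function('V')(c) = Add(-7, Pow(c, 2)) (Function('V')(c) = Add(Pow(c, 2), -7) = Add(-7, Pow(c, 2)))
m = Rational(-1, 14056) (m = Mul(Rational(-1, 8), Pow(Add(-7, Pow(-42, 2)), -1)) = Mul(Rational(-1, 8), Pow(Add(-7, 1764), -1)) = Mul(Rational(-1, 8), Pow(1757, -1)) = Mul(Rational(-1, 8), Rational(1, 1757)) = Rational(-1, 14056) ≈ -7.1144e-5)
Mul(Add(m, -29481), Add(q, -27133)) = Mul(Add(Rational(-1, 14056), -29481), Add(42554, -27133)) = Mul(Rational(-414384937, 14056), 15421) = Rational(-912890016211, 2008)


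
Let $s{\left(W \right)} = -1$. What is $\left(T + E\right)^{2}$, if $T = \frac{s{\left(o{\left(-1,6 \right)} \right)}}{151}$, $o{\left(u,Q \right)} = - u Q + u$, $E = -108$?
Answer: $\frac{265983481}{22801} \approx 11665.0$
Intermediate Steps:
$o{\left(u,Q \right)} = u - Q u$ ($o{\left(u,Q \right)} = - Q u + u = u - Q u$)
$T = - \frac{1}{151} \approx -0.0066225$
$\left(T + E\right)^{2} = \left(- \frac{1}{151} - 108\right)^{2} = \left(- \frac{16309}{151}\right)^{2} = \frac{265983481}{22801}$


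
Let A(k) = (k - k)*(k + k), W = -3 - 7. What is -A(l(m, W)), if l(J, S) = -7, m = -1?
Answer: 0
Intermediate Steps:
W = -10
A(k) = 0 (A(k) = 0*(2*k) = 0)
-A(l(m, W)) = -1*0 = 0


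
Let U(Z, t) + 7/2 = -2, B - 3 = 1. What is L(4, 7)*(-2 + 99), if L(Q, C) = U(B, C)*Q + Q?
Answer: -1746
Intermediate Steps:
B = 4 (B = 3 + 1 = 4)
U(Z, t) = -11/2 (U(Z, t) = -7/2 - 2 = -11/2)
L(Q, C) = -9*Q/2 (L(Q, C) = -11*Q/2 + Q = -9*Q/2)
L(4, 7)*(-2 + 99) = (-9/2*4)*(-2 + 99) = -18*97 = -1746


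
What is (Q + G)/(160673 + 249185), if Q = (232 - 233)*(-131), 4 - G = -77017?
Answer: 38576/204929 ≈ 0.18824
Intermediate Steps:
G = 77021 (G = 4 - 1*(-77017) = 4 + 77017 = 77021)
Q = 131 (Q = -1*(-131) = 131)
(Q + G)/(160673 + 249185) = (131 + 77021)/(160673 + 249185) = 77152/409858 = 77152*(1/409858) = 38576/204929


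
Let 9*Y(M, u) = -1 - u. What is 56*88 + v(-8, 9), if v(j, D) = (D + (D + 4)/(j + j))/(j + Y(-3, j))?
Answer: 5123941/1040 ≈ 4926.9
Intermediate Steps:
Y(M, u) = -⅑ - u/9 (Y(M, u) = (-1 - u)/9 = -⅑ - u/9)
v(j, D) = (D + (4 + D)/(2*j))/(-⅑ + 8*j/9) (v(j, D) = (D + (D + 4)/(j + j))/(j + (-⅑ - j/9)) = (D + (4 + D)/((2*j)))/(-⅑ + 8*j/9) = (D + (4 + D)*(1/(2*j)))/(-⅑ + 8*j/9) = (D + (4 + D)/(2*j))/(-⅑ + 8*j/9))
56*88 + v(-8, 9) = 56*88 + (9/2)*(4 + 9 + 2*9*(-8))/(-8*(-1 + 8*(-8))) = 4928 + (9/2)*(-⅛)*(4 + 9 - 144)/(-1 - 64) = 4928 + (9/2)*(-⅛)*(-131)/(-65) = 4928 + (9/2)*(-⅛)*(-1/65)*(-131) = 4928 - 1179/1040 = 5123941/1040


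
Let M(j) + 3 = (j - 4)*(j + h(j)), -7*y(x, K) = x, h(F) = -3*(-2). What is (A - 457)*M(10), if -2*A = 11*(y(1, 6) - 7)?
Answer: -271932/7 ≈ -38847.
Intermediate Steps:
h(F) = 6
y(x, K) = -x/7
M(j) = -3 + (-4 + j)*(6 + j) (M(j) = -3 + (j - 4)*(j + 6) = -3 + (-4 + j)*(6 + j))
A = 275/7 (A = -11*(-1/7*1 - 7)/2 = -11*(-1/7 - 7)/2 = -11*(-50)/(2*7) = -1/2*(-550/7) = 275/7 ≈ 39.286)
(A - 457)*M(10) = (275/7 - 457)*(-27 + 10**2 + 2*10) = -2924*(-27 + 100 + 20)/7 = -2924/7*93 = -271932/7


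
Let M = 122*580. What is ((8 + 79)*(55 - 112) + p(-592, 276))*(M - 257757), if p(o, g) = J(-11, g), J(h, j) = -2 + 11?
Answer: 925635150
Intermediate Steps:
J(h, j) = 9
p(o, g) = 9
M = 70760
((8 + 79)*(55 - 112) + p(-592, 276))*(M - 257757) = ((8 + 79)*(55 - 112) + 9)*(70760 - 257757) = (87*(-57) + 9)*(-186997) = (-4959 + 9)*(-186997) = -4950*(-186997) = 925635150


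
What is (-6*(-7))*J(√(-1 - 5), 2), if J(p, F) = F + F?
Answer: 168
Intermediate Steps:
J(p, F) = 2*F
(-6*(-7))*J(√(-1 - 5), 2) = (-6*(-7))*(2*2) = 42*4 = 168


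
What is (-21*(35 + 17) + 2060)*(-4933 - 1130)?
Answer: -5868984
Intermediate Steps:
(-21*(35 + 17) + 2060)*(-4933 - 1130) = (-21*52 + 2060)*(-6063) = (-1092 + 2060)*(-6063) = 968*(-6063) = -5868984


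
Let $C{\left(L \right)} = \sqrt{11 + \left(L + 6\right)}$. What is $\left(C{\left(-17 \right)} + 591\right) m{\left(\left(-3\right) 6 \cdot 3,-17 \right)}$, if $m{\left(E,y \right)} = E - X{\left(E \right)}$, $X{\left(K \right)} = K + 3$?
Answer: $-1773$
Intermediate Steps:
$X{\left(K \right)} = 3 + K$
$C{\left(L \right)} = \sqrt{17 + L}$ ($C{\left(L \right)} = \sqrt{11 + \left(6 + L\right)} = \sqrt{17 + L}$)
$m{\left(E,y \right)} = -3$ ($m{\left(E,y \right)} = E - \left(3 + E\right) = -3$)
$\left(C{\left(-17 \right)} + 591\right) m{\left(\left(-3\right) 6 \cdot 3,-17 \right)} = \left(\sqrt{17 - 17} + 591\right) \left(-3\right) = \left(\sqrt{0} + 591\right) \left(-3\right) = \left(0 + 591\right) \left(-3\right) = 591 \left(-3\right) = -1773$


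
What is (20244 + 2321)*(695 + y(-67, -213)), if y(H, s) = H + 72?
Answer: 15795500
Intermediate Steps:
y(H, s) = 72 + H
(20244 + 2321)*(695 + y(-67, -213)) = (20244 + 2321)*(695 + (72 - 67)) = 22565*(695 + 5) = 22565*700 = 15795500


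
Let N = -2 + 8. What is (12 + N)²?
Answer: 324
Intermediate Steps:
N = 6
(12 + N)² = (12 + 6)² = 18² = 324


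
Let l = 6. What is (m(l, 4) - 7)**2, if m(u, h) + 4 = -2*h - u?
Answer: 625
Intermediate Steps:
m(u, h) = -4 - u - 2*h (m(u, h) = -4 + (-2*h - u) = -4 + (-u - 2*h) = -4 - u - 2*h)
(m(l, 4) - 7)**2 = ((-4 - 1*6 - 2*4) - 7)**2 = ((-4 - 6 - 8) - 7)**2 = (-18 - 7)**2 = (-25)**2 = 625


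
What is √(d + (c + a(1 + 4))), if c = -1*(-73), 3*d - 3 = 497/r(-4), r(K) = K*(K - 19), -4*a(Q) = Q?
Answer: 2*√88734/69 ≈ 8.6343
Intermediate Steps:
a(Q) = -Q/4
r(K) = K*(-19 + K)
d = 773/276 (d = 1 + (497/((-4*(-19 - 4))))/3 = 1 + (497/((-4*(-23))))/3 = 1 + (497/92)/3 = 1 + (497*(1/92))/3 = 1 + (⅓)*(497/92) = 1 + 497/276 = 773/276 ≈ 2.8007)
c = 73
√(d + (c + a(1 + 4))) = √(773/276 + (73 - (1 + 4)/4)) = √(773/276 + (73 - ¼*5)) = √(773/276 + (73 - 5/4)) = √(773/276 + 287/4) = √(5144/69) = 2*√88734/69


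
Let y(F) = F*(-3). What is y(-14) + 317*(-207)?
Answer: -65577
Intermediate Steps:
y(F) = -3*F
y(-14) + 317*(-207) = -3*(-14) + 317*(-207) = 42 - 65619 = -65577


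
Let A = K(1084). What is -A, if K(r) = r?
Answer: -1084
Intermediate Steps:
A = 1084
-A = -1*1084 = -1084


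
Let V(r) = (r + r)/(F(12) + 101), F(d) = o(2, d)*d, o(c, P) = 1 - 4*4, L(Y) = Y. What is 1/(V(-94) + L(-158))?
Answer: -79/12294 ≈ -0.0064259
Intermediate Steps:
o(c, P) = -15 (o(c, P) = 1 - 16 = -15)
F(d) = -15*d
V(r) = -2*r/79 (V(r) = (r + r)/(-15*12 + 101) = (2*r)/(-180 + 101) = (2*r)/(-79) = (2*r)*(-1/79) = -2*r/79)
1/(V(-94) + L(-158)) = 1/(-2/79*(-94) - 158) = 1/(188/79 - 158) = 1/(-12294/79) = -79/12294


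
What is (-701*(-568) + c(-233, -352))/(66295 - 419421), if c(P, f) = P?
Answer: -397935/353126 ≈ -1.1269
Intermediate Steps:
(-701*(-568) + c(-233, -352))/(66295 - 419421) = (-701*(-568) - 233)/(66295 - 419421) = (398168 - 233)/(-353126) = 397935*(-1/353126) = -397935/353126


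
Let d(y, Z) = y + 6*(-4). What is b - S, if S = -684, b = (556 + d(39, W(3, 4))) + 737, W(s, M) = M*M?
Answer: 1992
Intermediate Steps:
W(s, M) = M²
d(y, Z) = -24 + y (d(y, Z) = y - 24 = -24 + y)
b = 1308 (b = (556 + (-24 + 39)) + 737 = (556 + 15) + 737 = 571 + 737 = 1308)
b - S = 1308 - 1*(-684) = 1308 + 684 = 1992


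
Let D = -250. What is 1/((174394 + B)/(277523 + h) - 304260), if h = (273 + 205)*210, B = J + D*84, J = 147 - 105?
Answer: -377903/114980613344 ≈ -3.2867e-6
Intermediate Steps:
J = 42
B = -20958 (B = 42 - 250*84 = 42 - 21000 = -20958)
h = 100380 (h = 478*210 = 100380)
1/((174394 + B)/(277523 + h) - 304260) = 1/((174394 - 20958)/(277523 + 100380) - 304260) = 1/(153436/377903 - 304260) = 1/(-114980613344/377903) = -377903/114980613344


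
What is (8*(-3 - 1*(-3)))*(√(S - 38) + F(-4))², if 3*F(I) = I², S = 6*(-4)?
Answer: 0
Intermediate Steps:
S = -24
F(I) = I²/3
(8*(-3 - 1*(-3)))*(√(S - 38) + F(-4))² = (8*(-3 - 1*(-3)))*(√(-24 - 38) + (⅓)*(-4)²)² = (8*(-3 + 3))*(√(-62) + (⅓)*16)² = (8*0)*(I*√62 + 16/3)² = 0*(16/3 + I*√62)² = 0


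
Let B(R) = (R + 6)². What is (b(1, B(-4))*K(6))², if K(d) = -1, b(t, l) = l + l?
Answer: 64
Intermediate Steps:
B(R) = (6 + R)²
b(t, l) = 2*l
(b(1, B(-4))*K(6))² = ((2*(6 - 4)²)*(-1))² = ((2*2²)*(-1))² = ((2*4)*(-1))² = (8*(-1))² = (-8)² = 64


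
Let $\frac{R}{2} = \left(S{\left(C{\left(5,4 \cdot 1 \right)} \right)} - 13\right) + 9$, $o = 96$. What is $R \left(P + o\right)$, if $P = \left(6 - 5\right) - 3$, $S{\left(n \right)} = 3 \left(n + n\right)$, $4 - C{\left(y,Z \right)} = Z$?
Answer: $-752$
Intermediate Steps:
$C{\left(y,Z \right)} = 4 - Z$
$S{\left(n \right)} = 6 n$ ($S{\left(n \right)} = 3 \cdot 2 n = 6 n$)
$P = -2$ ($P = 1 - 3 = -2$)
$R = -8$ ($R = 2 \left(\left(6 \left(4 - 4 \cdot 1\right) - 13\right) + 9\right) = 2 \left(\left(6 \left(4 - 4\right) - 13\right) + 9\right) = 2 \left(\left(6 \cdot 0 - 13\right) + 9\right) = 2 \left(\left(0 - 13\right) + 9\right) = 2 \left(-13 + 9\right) = 2 \left(-4\right) = -8$)
$R \left(P + o\right) = - 8 \left(-2 + 96\right) = \left(-8\right) 94 = -752$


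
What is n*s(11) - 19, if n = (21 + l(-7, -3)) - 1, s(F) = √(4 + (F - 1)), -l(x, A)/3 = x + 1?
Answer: -19 + 38*√14 ≈ 123.18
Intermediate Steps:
l(x, A) = -3 - 3*x (l(x, A) = -3*(x + 1) = -3*(1 + x) = -3 - 3*x)
s(F) = √(3 + F) (s(F) = √(4 + (-1 + F)) = √(3 + F))
n = 38 (n = (21 + (-3 - 3*(-7))) - 1 = (21 + (-3 + 21)) - 1 = (21 + 18) - 1 = 39 - 1 = 38)
n*s(11) - 19 = 38*√(3 + 11) - 19 = 38*√14 - 19 = -19 + 38*√14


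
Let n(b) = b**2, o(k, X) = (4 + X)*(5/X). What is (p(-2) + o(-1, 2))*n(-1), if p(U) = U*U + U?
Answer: 17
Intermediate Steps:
p(U) = U + U**2 (p(U) = U**2 + U = U + U**2)
o(k, X) = 5*(4 + X)/X
(p(-2) + o(-1, 2))*n(-1) = (-2*(1 - 2) + (5 + 20/2))*(-1)**2 = (-2*(-1) + (5 + 20*(1/2)))*1 = (2 + (5 + 10))*1 = (2 + 15)*1 = 17*1 = 17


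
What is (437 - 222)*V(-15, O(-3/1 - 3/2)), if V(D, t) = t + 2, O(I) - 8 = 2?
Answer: 2580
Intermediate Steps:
O(I) = 10 (O(I) = 8 + 2 = 10)
V(D, t) = 2 + t
(437 - 222)*V(-15, O(-3/1 - 3/2)) = (437 - 222)*(2 + 10) = 215*12 = 2580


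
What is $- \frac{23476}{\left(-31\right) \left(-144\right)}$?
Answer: $- \frac{5869}{1116} \approx -5.259$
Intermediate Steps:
$- \frac{23476}{\left(-31\right) \left(-144\right)} = - \frac{23476}{4464} = \left(-23476\right) \frac{1}{4464} = - \frac{5869}{1116}$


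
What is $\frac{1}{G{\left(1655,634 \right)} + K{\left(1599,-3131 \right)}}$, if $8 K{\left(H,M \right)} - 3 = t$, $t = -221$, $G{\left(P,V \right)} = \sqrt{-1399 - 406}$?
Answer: $- \frac{436}{40761} - \frac{304 i \sqrt{5}}{40761} \approx -0.010697 - 0.016677 i$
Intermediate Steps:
$G{\left(P,V \right)} = 19 i \sqrt{5}$ ($G{\left(P,V \right)} = \sqrt{-1805} = 19 i \sqrt{5}$)
$K{\left(H,M \right)} = - \frac{109}{4}$ ($K{\left(H,M \right)} = \frac{3}{8} + \frac{1}{8} \left(-221\right) = \frac{3}{8} - \frac{221}{8} = - \frac{109}{4}$)
$\frac{1}{G{\left(1655,634 \right)} + K{\left(1599,-3131 \right)}} = \frac{1}{19 i \sqrt{5} - \frac{109}{4}} = \frac{1}{- \frac{109}{4} + 19 i \sqrt{5}}$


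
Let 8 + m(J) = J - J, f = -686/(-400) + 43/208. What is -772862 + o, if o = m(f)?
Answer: -772870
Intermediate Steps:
f = 9993/5200 (f = -686*(-1/400) + 43*(1/208) = 343/200 + 43/208 = 9993/5200 ≈ 1.9217)
m(J) = -8 (m(J) = -8 + (J - J) = -8 + 0 = -8)
o = -8
-772862 + o = -772862 - 8 = -772870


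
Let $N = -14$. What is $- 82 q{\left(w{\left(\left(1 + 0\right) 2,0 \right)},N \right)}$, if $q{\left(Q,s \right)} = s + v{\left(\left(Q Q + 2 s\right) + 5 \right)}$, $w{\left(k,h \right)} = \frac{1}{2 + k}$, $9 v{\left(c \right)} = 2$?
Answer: $\frac{10168}{9} \approx 1129.8$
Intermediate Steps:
$v{\left(c \right)} = \frac{2}{9}$ ($v{\left(c \right)} = \frac{1}{9} \cdot 2 = \frac{2}{9}$)
$q{\left(Q,s \right)} = \frac{2}{9} + s$ ($q{\left(Q,s \right)} = s + \frac{2}{9} = \frac{2}{9} + s$)
$- 82 q{\left(w{\left(\left(1 + 0\right) 2,0 \right)},N \right)} = - 82 \left(\frac{2}{9} - 14\right) = \left(-82\right) \left(- \frac{124}{9}\right) = \frac{10168}{9}$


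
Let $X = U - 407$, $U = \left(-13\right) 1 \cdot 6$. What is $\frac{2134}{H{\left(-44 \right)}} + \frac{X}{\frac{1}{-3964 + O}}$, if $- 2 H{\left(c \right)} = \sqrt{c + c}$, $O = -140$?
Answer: $1990440 + 97 i \sqrt{22} \approx 1.9904 \cdot 10^{6} + 454.97 i$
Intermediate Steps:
$U = -78$ ($U = \left(-13\right) 6 = -78$)
$H{\left(c \right)} = - \frac{\sqrt{2} \sqrt{c}}{2}$ ($H{\left(c \right)} = - \frac{\sqrt{c + c}}{2} = - \frac{\sqrt{2 c}}{2} = - \frac{\sqrt{2} \sqrt{c}}{2}$)
$X = -485$ ($X = -78 - 407 = -485$)
$\frac{2134}{H{\left(-44 \right)}} + \frac{X}{\frac{1}{-3964 + O}} = \frac{2134}{\left(- \frac{1}{2}\right) \sqrt{2} \sqrt{-44}} - \frac{485}{\frac{1}{-3964 - 140}} = \frac{2134}{\left(- \frac{1}{2}\right) \sqrt{2} \cdot 2 i \sqrt{11}} - \frac{485}{\frac{1}{-4104}} = \frac{2134}{\left(-1\right) i \sqrt{22}} - \frac{485}{- \frac{1}{4104}} = 2134 \frac{i \sqrt{22}}{22} - -1990440 = 97 i \sqrt{22} + 1990440 = 1990440 + 97 i \sqrt{22}$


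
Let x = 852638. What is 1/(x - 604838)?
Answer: 1/247800 ≈ 4.0355e-6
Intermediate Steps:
1/(x - 604838) = 1/(852638 - 604838) = 1/247800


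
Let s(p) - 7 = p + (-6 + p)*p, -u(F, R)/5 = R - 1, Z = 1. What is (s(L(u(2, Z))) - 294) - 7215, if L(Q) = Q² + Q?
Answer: -7502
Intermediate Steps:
u(F, R) = 5 - 5*R (u(F, R) = -5*(R - 1) = -5*(-1 + R) = 5 - 5*R)
L(Q) = Q + Q²
s(p) = 7 + p + p*(-6 + p) (s(p) = 7 + (p + (-6 + p)*p) = 7 + (p + p*(-6 + p)) = 7 + p + p*(-6 + p))
(s(L(u(2, Z))) - 294) - 7215 = ((7 + ((5 - 5*1)*(1 + (5 - 5*1)))² - 5*(5 - 5*1)*(1 + (5 - 5*1))) - 294) - 7215 = ((7 + ((5 - 5)*(1 + (5 - 5)))² - 5*(5 - 5)*(1 + (5 - 5))) - 294) - 7215 = ((7 + (0*(1 + 0))² - 0*(1 + 0)) - 294) - 7215 = ((7 + (0*1)² - 0) - 294) - 7215 = ((7 + 0² - 5*0) - 294) - 7215 = ((7 + 0 + 0) - 294) - 7215 = (7 - 294) - 7215 = -287 - 7215 = -7502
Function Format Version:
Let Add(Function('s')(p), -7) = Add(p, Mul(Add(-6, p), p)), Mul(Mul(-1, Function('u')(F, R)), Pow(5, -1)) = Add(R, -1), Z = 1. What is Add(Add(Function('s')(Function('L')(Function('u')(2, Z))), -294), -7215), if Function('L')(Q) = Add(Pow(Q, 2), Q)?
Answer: -7502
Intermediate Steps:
Function('u')(F, R) = Add(5, Mul(-5, R)) (Function('u')(F, R) = Mul(-5, Add(R, -1)) = Mul(-5, Add(-1, R)) = Add(5, Mul(-5, R)))
Function('L')(Q) = Add(Q, Pow(Q, 2))
Function('s')(p) = Add(7, p, Mul(p, Add(-6, p))) (Function('s')(p) = Add(7, Add(p, Mul(Add(-6, p), p))) = Add(7, Add(p, Mul(p, Add(-6, p)))) = Add(7, p, Mul(p, Add(-6, p))))
Add(Add(Function('s')(Function('L')(Function('u')(2, Z))), -294), -7215) = Add(Add(Add(7, Pow(Mul(Add(5, Mul(-5, 1)), Add(1, Add(5, Mul(-5, 1)))), 2), Mul(-5, Mul(Add(5, Mul(-5, 1)), Add(1, Add(5, Mul(-5, 1)))))), -294), -7215) = Add(Add(Add(7, Pow(Mul(Add(5, -5), Add(1, Add(5, -5))), 2), Mul(-5, Mul(Add(5, -5), Add(1, Add(5, -5))))), -294), -7215) = Add(Add(Add(7, Pow(Mul(0, Add(1, 0)), 2), Mul(-5, Mul(0, Add(1, 0)))), -294), -7215) = Add(Add(Add(7, Pow(Mul(0, 1), 2), Mul(-5, Mul(0, 1))), -294), -7215) = Add(Add(Add(7, Pow(0, 2), Mul(-5, 0)), -294), -7215) = Add(Add(Add(7, 0, 0), -294), -7215) = Add(Add(7, -294), -7215) = Add(-287, -7215) = -7502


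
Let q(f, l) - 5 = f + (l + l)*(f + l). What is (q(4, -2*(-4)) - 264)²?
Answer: 3969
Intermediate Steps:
q(f, l) = 5 + f + 2*l*(f + l) (q(f, l) = 5 + (f + (l + l)*(f + l)) = 5 + (f + (2*l)*(f + l)) = 5 + (f + 2*l*(f + l)) = 5 + f + 2*l*(f + l))
(q(4, -2*(-4)) - 264)² = ((5 + 4 + 2*(-2*(-4))² + 2*4*(-2*(-4))) - 264)² = ((5 + 4 + 2*8² + 2*4*8) - 264)² = ((5 + 4 + 2*64 + 64) - 264)² = ((5 + 4 + 128 + 64) - 264)² = (201 - 264)² = (-63)² = 3969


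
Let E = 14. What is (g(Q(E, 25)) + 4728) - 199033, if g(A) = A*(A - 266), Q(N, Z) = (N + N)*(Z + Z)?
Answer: 1393295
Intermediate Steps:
Q(N, Z) = 4*N*Z (Q(N, Z) = (2*N)*(2*Z) = 4*N*Z)
g(A) = A*(-266 + A)
(g(Q(E, 25)) + 4728) - 199033 = ((4*14*25)*(-266 + 4*14*25) + 4728) - 199033 = (1400*(-266 + 1400) + 4728) - 199033 = (1400*1134 + 4728) - 199033 = (1587600 + 4728) - 199033 = 1592328 - 199033 = 1393295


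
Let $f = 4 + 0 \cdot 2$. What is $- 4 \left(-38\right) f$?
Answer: $608$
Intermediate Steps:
$f = 4$ ($f = 4 + 0 = 4$)
$- 4 \left(-38\right) f = - 4 \left(-38\right) 4 = - \left(-152\right) 4 = \left(-1\right) \left(-608\right) = 608$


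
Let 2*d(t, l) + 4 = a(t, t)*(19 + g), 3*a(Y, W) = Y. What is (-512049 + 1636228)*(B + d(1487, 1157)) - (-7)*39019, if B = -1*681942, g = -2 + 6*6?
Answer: -4511163433889/6 ≈ -7.5186e+11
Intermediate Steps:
a(Y, W) = Y/3
g = 34 (g = -2 + 36 = 34)
d(t, l) = -2 + 53*t/6 (d(t, l) = -2 + ((t/3)*(19 + 34))/2 = -2 + ((t/3)*53)/2 = -2 + (53*t/3)/2 = -2 + 53*t/6)
B = -681942
(-512049 + 1636228)*(B + d(1487, 1157)) - (-7)*39019 = (-512049 + 1636228)*(-681942 + (-2 + (53/6)*1487)) - (-7)*39019 = 1124179*(-681942 + (-2 + 78811/6)) - 1*(-273133) = 1124179*(-681942 + 78799/6) + 273133 = 1124179*(-4012853/6) + 273133 = -4511165072687/6 + 273133 = -4511163433889/6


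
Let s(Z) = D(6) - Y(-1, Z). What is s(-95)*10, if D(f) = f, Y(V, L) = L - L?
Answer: 60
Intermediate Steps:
Y(V, L) = 0
s(Z) = 6 (s(Z) = 6 - 1*0 = 6 + 0 = 6)
s(-95)*10 = 6*10 = 60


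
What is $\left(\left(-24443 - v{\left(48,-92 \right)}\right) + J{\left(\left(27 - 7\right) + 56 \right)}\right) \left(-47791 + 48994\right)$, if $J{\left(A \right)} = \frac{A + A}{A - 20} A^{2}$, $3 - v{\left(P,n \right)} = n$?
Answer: $- \frac{74612466}{7} \approx -1.0659 \cdot 10^{7}$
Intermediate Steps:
$v{\left(P,n \right)} = 3 - n$
$J{\left(A \right)} = \frac{2 A^{3}}{-20 + A}$ ($J{\left(A \right)} = \frac{2 A}{-20 + A} A^{2} = \frac{2 A^{3}}{-20 + A}$)
$\left(\left(-24443 - v{\left(48,-92 \right)}\right) + J{\left(\left(27 - 7\right) + 56 \right)}\right) \left(-47791 + 48994\right) = \left(\left(-24443 - \left(3 - -92\right)\right) + \frac{2 \left(\left(27 - 7\right) + 56\right)^{3}}{-20 + \left(\left(27 - 7\right) + 56\right)}\right) \left(-47791 + 48994\right) = \left(\left(-24443 - \left(3 + 92\right)\right) + \frac{2 \left(20 + 56\right)^{3}}{-20 + \left(20 + 56\right)}\right) 1203 = \left(\left(-24443 - 95\right) + \frac{2 \cdot 76^{3}}{-20 + 76}\right) 1203 = \left(\left(-24443 - 95\right) + 2 \cdot 438976 \cdot \frac{1}{56}\right) 1203 = \left(-24538 + 2 \cdot 438976 \cdot \frac{1}{56}\right) 1203 = \left(-24538 + \frac{109744}{7}\right) 1203 = \left(- \frac{62022}{7}\right) 1203 = - \frac{74612466}{7}$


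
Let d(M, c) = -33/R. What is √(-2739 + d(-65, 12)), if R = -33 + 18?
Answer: 2*I*√17105/5 ≈ 52.314*I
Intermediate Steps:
R = -15
d(M, c) = 11/5 (d(M, c) = -33/(-15) = -33*(-1/15) = 11/5)
√(-2739 + d(-65, 12)) = √(-2739 + 11/5) = √(-13684/5) = 2*I*√17105/5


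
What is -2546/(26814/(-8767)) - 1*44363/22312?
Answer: 248415869251/299136984 ≈ 830.44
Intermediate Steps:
-2546/(26814/(-8767)) - 1*44363/22312 = -2546/(26814*(-1/8767)) - 44363*1/22312 = -2546/(-26814/8767) - 44363/22312 = -2546*(-8767/26814) - 44363/22312 = 11160391/13407 - 44363/22312 = 248415869251/299136984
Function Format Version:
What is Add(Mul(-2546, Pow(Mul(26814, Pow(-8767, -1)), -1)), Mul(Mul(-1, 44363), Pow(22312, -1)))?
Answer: Rational(248415869251, 299136984) ≈ 830.44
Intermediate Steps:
Add(Mul(-2546, Pow(Mul(26814, Pow(-8767, -1)), -1)), Mul(Mul(-1, 44363), Pow(22312, -1))) = Add(Mul(-2546, Pow(Mul(26814, Rational(-1, 8767)), -1)), Mul(-44363, Rational(1, 22312))) = Add(Mul(-2546, Pow(Rational(-26814, 8767), -1)), Rational(-44363, 22312)) = Add(Mul(-2546, Rational(-8767, 26814)), Rational(-44363, 22312)) = Add(Rational(11160391, 13407), Rational(-44363, 22312)) = Rational(248415869251, 299136984)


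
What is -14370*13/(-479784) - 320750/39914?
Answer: -12202865305/1595841548 ≈ -7.6467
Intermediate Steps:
-14370*13/(-479784) - 320750/39914 = -186810*(-1/479784) - 320750*1/39914 = 31135/79964 - 160375/19957 = -12202865305/1595841548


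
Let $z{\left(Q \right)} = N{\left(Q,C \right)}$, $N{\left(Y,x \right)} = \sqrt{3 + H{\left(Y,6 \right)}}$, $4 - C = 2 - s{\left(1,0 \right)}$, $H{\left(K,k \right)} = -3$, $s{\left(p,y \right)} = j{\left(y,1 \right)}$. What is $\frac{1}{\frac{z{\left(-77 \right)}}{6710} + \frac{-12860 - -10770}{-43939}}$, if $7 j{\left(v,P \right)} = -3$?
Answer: $\frac{43939}{2090} \approx 21.023$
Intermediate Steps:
$j{\left(v,P \right)} = - \frac{3}{7}$ ($j{\left(v,P \right)} = \frac{1}{7} \left(-3\right) = - \frac{3}{7}$)
$s{\left(p,y \right)} = - \frac{3}{7}$
$C = \frac{11}{7}$ ($C = 4 - \left(2 - - \frac{3}{7}\right) = 4 - \left(2 + \frac{3}{7}\right) = 4 - \frac{17}{7} = \frac{11}{7} \approx 1.5714$)
$N{\left(Y,x \right)} = 0$ ($N{\left(Y,x \right)} = \sqrt{3 - 3} = \sqrt{0} = 0$)
$z{\left(Q \right)} = 0$
$\frac{1}{\frac{z{\left(-77 \right)}}{6710} + \frac{-12860 - -10770}{-43939}} = \frac{1}{\frac{0}{6710} + \frac{-12860 - -10770}{-43939}} = \frac{1}{0 \cdot \frac{1}{6710} + \left(-12860 + 10770\right) \left(- \frac{1}{43939}\right)} = \frac{1}{0 - - \frac{2090}{43939}} = \frac{1}{0 + \frac{2090}{43939}} = \frac{1}{\frac{2090}{43939}} = \frac{43939}{2090}$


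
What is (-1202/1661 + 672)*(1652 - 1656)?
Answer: -4459960/1661 ≈ -2685.1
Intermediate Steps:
(-1202/1661 + 672)*(1652 - 1656) = (-1202*1/1661 + 672)*(-4) = (-1202/1661 + 672)*(-4) = (1114990/1661)*(-4) = -4459960/1661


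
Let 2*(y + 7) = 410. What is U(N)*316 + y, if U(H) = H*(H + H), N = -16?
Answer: 161990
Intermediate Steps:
y = 198 (y = -7 + (½)*410 = -7 + 205 = 198)
U(H) = 2*H² (U(H) = H*(2*H) = 2*H²)
U(N)*316 + y = (2*(-16)²)*316 + 198 = (2*256)*316 + 198 = 512*316 + 198 = 161792 + 198 = 161990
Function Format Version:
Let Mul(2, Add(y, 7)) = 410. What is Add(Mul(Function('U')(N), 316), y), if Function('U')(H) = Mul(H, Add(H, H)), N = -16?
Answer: 161990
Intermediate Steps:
y = 198 (y = Add(-7, Mul(Rational(1, 2), 410)) = Add(-7, 205) = 198)
Function('U')(H) = Mul(2, Pow(H, 2)) (Function('U')(H) = Mul(H, Mul(2, H)) = Mul(2, Pow(H, 2)))
Add(Mul(Function('U')(N), 316), y) = Add(Mul(Mul(2, Pow(-16, 2)), 316), 198) = Add(Mul(Mul(2, 256), 316), 198) = Add(Mul(512, 316), 198) = Add(161792, 198) = 161990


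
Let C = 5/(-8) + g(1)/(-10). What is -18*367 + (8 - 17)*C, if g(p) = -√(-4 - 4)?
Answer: -52803/8 - 9*I*√2/5 ≈ -6600.4 - 2.5456*I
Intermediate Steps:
g(p) = -2*I*√2 (g(p) = -√(-8) = -2*I*√2)
C = -5/8 + I*√2/5 (C = 5/(-8) - 2*I*√2/(-10) = 5*(-⅛) - 2*I*√2*(-⅒) = -5/8 + I*√2/5 ≈ -0.625 + 0.28284*I)
-18*367 + (8 - 17)*C = -18*367 + (8 - 17)*(-5/8 + I*√2/5) = -6606 - 9*(-5/8 + I*√2/5) = -6606 + (45/8 - 9*I*√2/5) = -52803/8 - 9*I*√2/5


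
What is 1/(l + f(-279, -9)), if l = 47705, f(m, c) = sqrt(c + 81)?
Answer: 47705/2275766953 - 6*sqrt(2)/2275766953 ≈ 2.0958e-5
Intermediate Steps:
f(m, c) = sqrt(81 + c)
1/(l + f(-279, -9)) = 1/(47705 + sqrt(81 - 9)) = 1/(47705 + sqrt(72)) = 1/(47705 + 6*sqrt(2))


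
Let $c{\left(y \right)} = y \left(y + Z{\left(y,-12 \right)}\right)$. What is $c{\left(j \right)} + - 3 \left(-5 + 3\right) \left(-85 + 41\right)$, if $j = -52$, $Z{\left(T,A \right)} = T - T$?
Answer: $2440$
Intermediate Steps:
$Z{\left(T,A \right)} = 0$
$c{\left(y \right)} = y^{2}$ ($c{\left(y \right)} = y \left(y + 0\right) = y y = y^{2}$)
$c{\left(j \right)} + - 3 \left(-5 + 3\right) \left(-85 + 41\right) = \left(-52\right)^{2} + - 3 \left(-5 + 3\right) \left(-85 + 41\right) = 2704 + \left(-3\right) \left(-2\right) \left(-44\right) = 2704 + 6 \left(-44\right) = 2704 - 264 = 2440$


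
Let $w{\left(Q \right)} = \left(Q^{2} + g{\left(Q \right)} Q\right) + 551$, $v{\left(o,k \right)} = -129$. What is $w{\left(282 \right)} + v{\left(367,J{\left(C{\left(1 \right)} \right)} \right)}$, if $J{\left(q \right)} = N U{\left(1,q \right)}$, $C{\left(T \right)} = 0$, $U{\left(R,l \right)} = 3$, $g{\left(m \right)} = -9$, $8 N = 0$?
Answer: $77408$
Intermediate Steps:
$N = 0$ ($N = \frac{1}{8} \cdot 0 = 0$)
$J{\left(q \right)} = 0$ ($J{\left(q \right)} = 0 \cdot 3 = 0$)
$w{\left(Q \right)} = 551 + Q^{2} - 9 Q$ ($w{\left(Q \right)} = \left(Q^{2} - 9 Q\right) + 551 = 551 + Q^{2} - 9 Q$)
$w{\left(282 \right)} + v{\left(367,J{\left(C{\left(1 \right)} \right)} \right)} = \left(551 + 282^{2} - 2538\right) - 129 = \left(551 + 79524 - 2538\right) - 129 = 77537 - 129 = 77408$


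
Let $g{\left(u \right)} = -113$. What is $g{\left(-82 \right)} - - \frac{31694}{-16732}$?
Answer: $- \frac{961205}{8366} \approx -114.89$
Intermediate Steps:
$g{\left(-82 \right)} - - \frac{31694}{-16732} = -113 - - \frac{31694}{-16732} = -113 - \left(-31694\right) \left(- \frac{1}{16732}\right) = -113 - \frac{15847}{8366} = - \frac{961205}{8366}$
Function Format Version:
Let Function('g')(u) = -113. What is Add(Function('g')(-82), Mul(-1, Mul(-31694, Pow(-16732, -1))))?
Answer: Rational(-961205, 8366) ≈ -114.89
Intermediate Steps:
Add(Function('g')(-82), Mul(-1, Mul(-31694, Pow(-16732, -1)))) = Add(-113, Mul(-1, Mul(-31694, Pow(-16732, -1)))) = Add(-113, Mul(-1, Mul(-31694, Rational(-1, 16732)))) = Add(-113, Mul(-1, Rational(15847, 8366))) = Add(-113, Rational(-15847, 8366)) = Rational(-961205, 8366)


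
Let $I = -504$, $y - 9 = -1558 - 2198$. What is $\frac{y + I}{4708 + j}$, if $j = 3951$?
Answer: $- \frac{4251}{8659} \approx -0.49093$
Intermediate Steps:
$y = -3747$ ($y = 9 - 3756 = -3747$)
$\frac{y + I}{4708 + j} = \frac{-3747 - 504}{4708 + 3951} = - \frac{4251}{8659}$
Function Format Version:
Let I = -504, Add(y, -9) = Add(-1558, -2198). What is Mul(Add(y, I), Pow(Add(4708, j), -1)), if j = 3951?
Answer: Rational(-4251, 8659) ≈ -0.49093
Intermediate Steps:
y = -3747 (y = Add(9, Add(-1558, -2198)) = Add(9, -3756) = -3747)
Mul(Add(y, I), Pow(Add(4708, j), -1)) = Mul(Add(-3747, -504), Pow(Add(4708, 3951), -1)) = Mul(-4251, Pow(8659, -1)) = Mul(-4251, Rational(1, 8659)) = Rational(-4251, 8659)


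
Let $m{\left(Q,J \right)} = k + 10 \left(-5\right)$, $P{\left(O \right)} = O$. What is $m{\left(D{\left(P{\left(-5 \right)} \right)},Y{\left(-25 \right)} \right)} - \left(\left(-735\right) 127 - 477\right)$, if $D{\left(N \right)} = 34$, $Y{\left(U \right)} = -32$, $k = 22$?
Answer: $93794$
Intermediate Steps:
$m{\left(Q,J \right)} = -28$ ($m{\left(Q,J \right)} = 22 + 10 \left(-5\right) = 22 - 50 = -28$)
$m{\left(D{\left(P{\left(-5 \right)} \right)},Y{\left(-25 \right)} \right)} - \left(\left(-735\right) 127 - 477\right) = -28 - \left(\left(-735\right) 127 - 477\right) = -28 - \left(-93345 - 477\right) = -28 - -93822 = -28 + 93822 = 93794$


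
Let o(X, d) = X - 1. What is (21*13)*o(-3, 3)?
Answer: -1092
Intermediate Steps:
o(X, d) = -1 + X
(21*13)*o(-3, 3) = (21*13)*(-1 - 3) = 273*(-4) = -1092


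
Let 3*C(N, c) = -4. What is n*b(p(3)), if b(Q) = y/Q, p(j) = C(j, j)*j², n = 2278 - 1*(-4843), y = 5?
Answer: -35605/12 ≈ -2967.1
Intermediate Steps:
C(N, c) = -4/3 (C(N, c) = (⅓)*(-4) = -4/3)
n = 7121 (n = 2278 + 4843 = 7121)
p(j) = -4*j²/3
b(Q) = 5/Q
n*b(p(3)) = 7121*(5/((-4/3*3²))) = 7121*(5/((-4/3*9))) = 7121*(5/(-12)) = 7121*(5*(-1/12)) = 7121*(-5/12) = -35605/12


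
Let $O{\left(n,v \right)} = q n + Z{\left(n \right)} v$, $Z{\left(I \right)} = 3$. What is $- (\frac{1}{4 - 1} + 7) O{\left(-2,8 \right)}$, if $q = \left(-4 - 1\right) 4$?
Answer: $- \frac{1408}{3} \approx -469.33$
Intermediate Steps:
$q = -20$ ($q = \left(-5\right) 4 = -20$)
$O{\left(n,v \right)} = - 20 n + 3 v$
$- (\frac{1}{4 - 1} + 7) O{\left(-2,8 \right)} = - (\frac{1}{4 - 1} + 7) \left(\left(-20\right) \left(-2\right) + 3 \cdot 8\right) = - (\frac{1}{3} + 7) \left(40 + 24\right) = - (\frac{1}{3} + 7) 64 = \left(-1\right) \frac{22}{3} \cdot 64 = \left(- \frac{22}{3}\right) 64 = - \frac{1408}{3}$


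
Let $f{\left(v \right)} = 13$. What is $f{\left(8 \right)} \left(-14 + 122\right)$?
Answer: $1404$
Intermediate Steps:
$f{\left(8 \right)} \left(-14 + 122\right) = 13 \left(-14 + 122\right) = 13 \cdot 108 = 1404$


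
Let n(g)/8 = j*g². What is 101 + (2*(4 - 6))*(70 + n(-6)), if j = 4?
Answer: -4787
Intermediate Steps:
n(g) = 32*g² (n(g) = 8*(4*g²) = 32*g²)
101 + (2*(4 - 6))*(70 + n(-6)) = 101 + (2*(4 - 6))*(70 + 32*(-6)²) = 101 + (2*(-2))*(70 + 32*36) = 101 - 4*(70 + 1152) = 101 - 4*1222 = 101 - 4888 = -4787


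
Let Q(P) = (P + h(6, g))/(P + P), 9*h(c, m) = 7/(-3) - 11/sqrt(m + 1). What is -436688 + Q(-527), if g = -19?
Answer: -6213626434/14229 - 11*I*sqrt(2)/56916 ≈ -4.3669e+5 - 0.00027332*I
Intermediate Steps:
h(c, m) = -7/27 - 11/(9*sqrt(1 + m)) (h(c, m) = (7/(-3) - 11/sqrt(m + 1))/9 = (7*(-1/3) - 11/sqrt(1 + m))/9 = (-7/3 - 11/sqrt(1 + m))/9 = -7/27 - 11/(9*sqrt(1 + m)))
Q(P) = (-7/27 + P + 11*I*sqrt(2)/54)/(2*P) (Q(P) = (P + (-7/27 - 11/(9*sqrt(1 - 19))))/(P + P) = (P + (-7/27 - (-11)*I*sqrt(2)/54))/((2*P)) = (P + (-7/27 - (-11)*I*sqrt(2)/54))*(1/(2*P)) = (P + (-7/27 + 11*I*sqrt(2)/54))*(1/(2*P)) = (-7/27 + P + 11*I*sqrt(2)/54)*(1/(2*P)) = (-7/27 + P + 11*I*sqrt(2)/54)/(2*P))
-436688 + Q(-527) = -436688 + (1/108)*(-14 + 54*(-527) + 11*I*sqrt(2))/(-527) = -436688 + (1/108)*(-1/527)*(-14 - 28458 + 11*I*sqrt(2)) = -436688 + (1/108)*(-1/527)*(-28472 + 11*I*sqrt(2)) = -436688 + (7118/14229 - 11*I*sqrt(2)/56916) = -6213626434/14229 - 11*I*sqrt(2)/56916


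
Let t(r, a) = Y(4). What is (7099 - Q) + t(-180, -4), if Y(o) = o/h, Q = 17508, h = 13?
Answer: -135313/13 ≈ -10409.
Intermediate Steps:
Y(o) = o/13
t(r, a) = 4/13 (t(r, a) = (1/13)*4 = 4/13)
(7099 - Q) + t(-180, -4) = (7099 - 1*17508) + 4/13 = (7099 - 17508) + 4/13 = -10409 + 4/13 = -135313/13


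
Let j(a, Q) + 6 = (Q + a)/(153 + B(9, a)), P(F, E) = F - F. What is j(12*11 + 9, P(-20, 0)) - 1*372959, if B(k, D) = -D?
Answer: -1491813/4 ≈ -3.7295e+5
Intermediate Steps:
P(F, E) = 0
j(a, Q) = -6 + (Q + a)/(153 - a)
j(12*11 + 9, P(-20, 0)) - 1*372959 = (918 - 1*0 - 7*(12*11 + 9))/(-153 + (12*11 + 9)) - 1*372959 = (918 + 0 - 7*(132 + 9))/(-153 + (132 + 9)) - 372959 = (918 + 0 - 7*141)/(-153 + 141) - 372959 = (918 + 0 - 987)/(-12) - 372959 = -1/12*(-69) - 372959 = 23/4 - 372959 = -1491813/4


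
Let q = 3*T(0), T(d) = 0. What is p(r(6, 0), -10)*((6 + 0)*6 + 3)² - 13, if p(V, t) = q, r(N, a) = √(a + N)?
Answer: -13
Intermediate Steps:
r(N, a) = √(N + a)
q = 0 (q = 3*0 = 0)
p(V, t) = 0
p(r(6, 0), -10)*((6 + 0)*6 + 3)² - 13 = 0*((6 + 0)*6 + 3)² - 13 = 0*(6*6 + 3)² - 13 = 0*(36 + 3)² - 13 = 0*39² - 13 = 0*1521 - 13 = 0 - 13 = -13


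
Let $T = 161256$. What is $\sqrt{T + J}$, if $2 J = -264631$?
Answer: $\frac{\sqrt{115762}}{2} \approx 170.12$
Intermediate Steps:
$J = - \frac{264631}{2}$ ($J = \frac{1}{2} \left(-264631\right) = - \frac{264631}{2} \approx -1.3232 \cdot 10^{5}$)
$\sqrt{T + J} = \sqrt{161256 - \frac{264631}{2}} = \sqrt{\frac{57881}{2}} = \frac{\sqrt{115762}}{2}$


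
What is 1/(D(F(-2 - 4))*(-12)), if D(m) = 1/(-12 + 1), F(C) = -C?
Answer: 11/12 ≈ 0.91667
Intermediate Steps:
D(m) = -1/11 (D(m) = 1/(-11) = -1/11)
1/(D(F(-2 - 4))*(-12)) = 1/(-1/11*(-12)) = 1/(12/11) = 11/12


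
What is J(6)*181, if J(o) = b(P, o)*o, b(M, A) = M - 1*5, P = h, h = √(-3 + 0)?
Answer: -5430 + 1086*I*√3 ≈ -5430.0 + 1881.0*I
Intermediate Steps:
h = I*√3 (h = √(-3) = I*√3 ≈ 1.732*I)
P = I*√3 ≈ 1.732*I
b(M, A) = -5 + M (b(M, A) = M - 5 = -5 + M)
J(o) = o*(-5 + I*√3) (J(o) = (-5 + I*√3)*o = o*(-5 + I*√3))
J(6)*181 = (6*(-5 + I*√3))*181 = (-30 + 6*I*√3)*181 = -5430 + 1086*I*√3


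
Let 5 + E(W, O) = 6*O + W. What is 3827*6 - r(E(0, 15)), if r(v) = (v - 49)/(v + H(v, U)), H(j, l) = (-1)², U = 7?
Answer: 987348/43 ≈ 22962.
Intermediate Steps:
E(W, O) = -5 + W + 6*O (E(W, O) = -5 + (6*O + W) = -5 + (W + 6*O) = -5 + W + 6*O)
H(j, l) = 1
r(v) = (-49 + v)/(1 + v) (r(v) = (v - 49)/(v + 1) = (-49 + v)/(1 + v))
3827*6 - r(E(0, 15)) = 3827*6 - (-49 + (-5 + 0 + 6*15))/(1 + (-5 + 0 + 6*15)) = 22962 - (-49 + (-5 + 0 + 90))/(1 + (-5 + 0 + 90)) = 22962 - (-49 + 85)/(1 + 85) = 22962 - 36/86 = 22962 - 1*18/43 = 22962 - 18/43 = 987348/43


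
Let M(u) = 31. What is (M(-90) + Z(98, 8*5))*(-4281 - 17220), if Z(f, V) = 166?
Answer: -4235697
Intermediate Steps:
(M(-90) + Z(98, 8*5))*(-4281 - 17220) = (31 + 166)*(-4281 - 17220) = 197*(-21501) = -4235697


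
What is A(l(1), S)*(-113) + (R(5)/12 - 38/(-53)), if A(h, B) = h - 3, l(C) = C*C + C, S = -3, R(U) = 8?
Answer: 18187/159 ≈ 114.38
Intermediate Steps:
l(C) = C + C² (l(C) = C² + C = C + C²)
A(h, B) = -3 + h
A(l(1), S)*(-113) + (R(5)/12 - 38/(-53)) = (-3 + 1*(1 + 1))*(-113) + (8/12 - 38/(-53)) = (-3 + 1*2)*(-113) + (8*(1/12) - 38*(-1/53)) = (-3 + 2)*(-113) + (⅔ + 38/53) = -1*(-113) + 220/159 = 113 + 220/159 = 18187/159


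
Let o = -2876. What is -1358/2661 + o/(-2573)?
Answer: 4158902/6846753 ≈ 0.60743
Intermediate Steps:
-1358/2661 + o/(-2573) = -1358/2661 - 2876/(-2573) = -1358*1/2661 - 2876*(-1/2573) = -1358/2661 + 2876/2573 = 4158902/6846753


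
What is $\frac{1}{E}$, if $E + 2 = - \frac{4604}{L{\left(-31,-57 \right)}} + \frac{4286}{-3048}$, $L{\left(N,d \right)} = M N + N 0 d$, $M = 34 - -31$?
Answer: $- \frac{3070860}{3443369} \approx -0.89182$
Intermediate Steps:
$M = 65$ ($M = 34 + 31 = 65$)
$L{\left(N,d \right)} = 65 N$ ($L{\left(N,d \right)} = 65 N + N 0 d = 65 N + 0 d = 65 N + 0 = 65 N$)
$E = - \frac{3443369}{3070860}$ ($E = -2 + \left(- \frac{4604}{65 \left(-31\right)} + \frac{4286}{-3048}\right) = -2 - \left(\frac{2143}{1524} + \frac{4604}{-2015}\right) = -2 - - \frac{2698351}{3070860} = -2 + \left(\frac{4604}{2015} - \frac{2143}{1524}\right) = -2 + \frac{2698351}{3070860} = - \frac{3443369}{3070860} \approx -1.1213$)
$\frac{1}{E} = \frac{1}{- \frac{3443369}{3070860}} = - \frac{3070860}{3443369}$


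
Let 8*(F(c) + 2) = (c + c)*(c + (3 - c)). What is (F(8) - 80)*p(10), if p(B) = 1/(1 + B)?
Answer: -76/11 ≈ -6.9091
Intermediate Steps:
F(c) = -2 + 3*c/4 (F(c) = -2 + ((c + c)*(c + (3 - c)))/8 = -2 + ((2*c)*3)/8 = -2 + (6*c)/8 = -2 + 3*c/4)
(F(8) - 80)*p(10) = ((-2 + (¾)*8) - 80)/(1 + 10) = ((-2 + 6) - 80)/11 = (4 - 80)*(1/11) = -76*1/11 = -76/11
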